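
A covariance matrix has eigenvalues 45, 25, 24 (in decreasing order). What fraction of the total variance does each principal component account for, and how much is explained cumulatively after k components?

Step 1 — total variance = trace(Sigma) = Σ λ_i = 45 + 25 + 24 = 94.

Step 2 — fraction explained by component i = λ_i / Σ λ:
  PC1: 45/94 = 0.4787
  PC2: 25/94 = 0.266
  PC3: 24/94 = 0.2553

Step 3 — cumulative fraction after k components = (λ_1 + ... + λ_k) / Σ λ:
  k = 1: 45/94 = 0.4787
  k = 2: (45 + 25)/94 = 70/94 = 0.7447
  k = 3: (45 + 25 + 24)/94 = 94/94 = 1

Summary (fraction, with percent):

explained: PC1 0.4787 (47.87%), PC2 0.266 (26.6%), PC3 0.2553 (25.53%);  cumulative: 0.4787, 0.7447, 1


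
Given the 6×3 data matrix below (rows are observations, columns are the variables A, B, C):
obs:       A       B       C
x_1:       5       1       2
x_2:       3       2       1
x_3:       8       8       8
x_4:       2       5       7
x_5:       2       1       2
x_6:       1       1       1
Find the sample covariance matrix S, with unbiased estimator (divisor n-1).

Step 1 — column means:
  mean(A) = (5 + 3 + 8 + 2 + 2 + 1) / 6 = 21/6 = 3.5
  mean(B) = (1 + 2 + 8 + 5 + 1 + 1) / 6 = 18/6 = 3
  mean(C) = (2 + 1 + 8 + 7 + 2 + 1) / 6 = 21/6 = 3.5

Step 2 — sample covariance S[i,j] = (1/(n-1)) · Σ_k (x_{k,i} - mean_i) · (x_{k,j} - mean_j), with n-1 = 5.
  S[A,A] = ((1.5)·(1.5) + (-0.5)·(-0.5) + (4.5)·(4.5) + (-1.5)·(-1.5) + (-1.5)·(-1.5) + (-2.5)·(-2.5)) / 5 = 33.5/5 = 6.7
  S[A,B] = ((1.5)·(-2) + (-0.5)·(-1) + (4.5)·(5) + (-1.5)·(2) + (-1.5)·(-2) + (-2.5)·(-2)) / 5 = 25/5 = 5
  S[A,C] = ((1.5)·(-1.5) + (-0.5)·(-2.5) + (4.5)·(4.5) + (-1.5)·(3.5) + (-1.5)·(-1.5) + (-2.5)·(-2.5)) / 5 = 22.5/5 = 4.5
  S[B,B] = ((-2)·(-2) + (-1)·(-1) + (5)·(5) + (2)·(2) + (-2)·(-2) + (-2)·(-2)) / 5 = 42/5 = 8.4
  S[B,C] = ((-2)·(-1.5) + (-1)·(-2.5) + (5)·(4.5) + (2)·(3.5) + (-2)·(-1.5) + (-2)·(-2.5)) / 5 = 43/5 = 8.6
  S[C,C] = ((-1.5)·(-1.5) + (-2.5)·(-2.5) + (4.5)·(4.5) + (3.5)·(3.5) + (-1.5)·(-1.5) + (-2.5)·(-2.5)) / 5 = 49.5/5 = 9.9

S is symmetric (S[j,i] = S[i,j]). Assembling:

S = [[6.7, 5, 4.5],
 [5, 8.4, 8.6],
 [4.5, 8.6, 9.9]]


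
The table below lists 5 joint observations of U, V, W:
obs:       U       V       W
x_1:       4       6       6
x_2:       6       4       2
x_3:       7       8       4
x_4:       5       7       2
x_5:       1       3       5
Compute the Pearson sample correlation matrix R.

Step 1 — column means:
  mean(U) = (4 + 6 + 7 + 5 + 1) / 5 = 23/5 = 4.6
  mean(V) = (6 + 4 + 8 + 7 + 3) / 5 = 28/5 = 5.6
  mean(W) = (6 + 2 + 4 + 2 + 5) / 5 = 19/5 = 3.8

Step 2 — sample variances and covariances s[i,j] = (1/(n-1)) · Σ_k (x_{k,i} - mean_i) · (x_{k,j} - mean_j), with n-1 = 4:
  s[U,U] = ((-0.6)·(-0.6) + (1.4)·(1.4) + (2.4)·(2.4) + (0.4)·(0.4) + (-3.6)·(-3.6)) / 4 = 21.2/4 = 5.3
  s[U,V] = ((-0.6)·(0.4) + (1.4)·(-1.6) + (2.4)·(2.4) + (0.4)·(1.4) + (-3.6)·(-2.6)) / 4 = 13.2/4 = 3.3
  s[U,W] = ((-0.6)·(2.2) + (1.4)·(-1.8) + (2.4)·(0.2) + (0.4)·(-1.8) + (-3.6)·(1.2)) / 4 = -8.4/4 = -2.1
  s[V,V] = ((0.4)·(0.4) + (-1.6)·(-1.6) + (2.4)·(2.4) + (1.4)·(1.4) + (-2.6)·(-2.6)) / 4 = 17.2/4 = 4.3
  s[V,W] = ((0.4)·(2.2) + (-1.6)·(-1.8) + (2.4)·(0.2) + (1.4)·(-1.8) + (-2.6)·(1.2)) / 4 = -1.4/4 = -0.35
  s[W,W] = ((2.2)·(2.2) + (-1.8)·(-1.8) + (0.2)·(0.2) + (-1.8)·(-1.8) + (1.2)·(1.2)) / 4 = 12.8/4 = 3.2
  Sample standard deviations s_i = √(s[i,i]):
  s(U) = √(5.3) = 2.3022
  s(V) = √(4.3) = 2.0736
  s(W) = √(3.2) = 1.7889

Step 3 — r_{ij} = s_{ij} / (s_i · s_j):
  r[U,U] = 1 (diagonal).
  r[U,V] = 3.3 / (2.3022 · 2.0736) = 3.3 / 4.7739 = 0.6913
  r[U,W] = -2.1 / (2.3022 · 1.7889) = -2.1 / 4.1183 = -0.5099
  r[V,V] = 1 (diagonal).
  r[V,W] = -0.35 / (2.0736 · 1.7889) = -0.35 / 3.7094 = -0.0944
  r[W,W] = 1 (diagonal).

R is symmetric with unit diagonal. Assembling:

R = [[1, 0.6913, -0.5099],
 [0.6913, 1, -0.0944],
 [-0.5099, -0.0944, 1]]


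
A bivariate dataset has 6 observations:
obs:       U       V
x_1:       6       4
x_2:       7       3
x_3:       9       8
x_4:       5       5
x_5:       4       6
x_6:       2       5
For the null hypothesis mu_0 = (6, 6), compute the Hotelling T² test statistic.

Step 1 — sample mean vector:
  mean(U) = (6 + 7 + 9 + 5 + 4 + 2) / 6 = 33/6 = 5.5
  mean(V) = (4 + 3 + 8 + 5 + 6 + 5) / 6 = 31/6 = 5.1667
  x̄ = (5.5, 5.1667),  deviation x̄ - mu_0 = (5.5, 5.1667) - (6, 6) = (-0.5, -0.8333).

Step 2 — sample covariance matrix, S[i,j] = (1/(n-1)) · Σ_k (x_{k,i} - mean_i) · (x_{k,j} - mean_j), divisor n-1 = 5:
  S[U,U] = ((0.5)·(0.5) + (1.5)·(1.5) + (3.5)·(3.5) + (-0.5)·(-0.5) + (-1.5)·(-1.5) + (-3.5)·(-3.5)) / 5 = 29.5/5 = 5.9
  S[U,V] = ((0.5)·(-1.1667) + (1.5)·(-2.1667) + (3.5)·(2.8333) + (-0.5)·(-0.1667) + (-1.5)·(0.8333) + (-3.5)·(-0.1667)) / 5 = 5.5/5 = 1.1
  S[V,V] = ((-1.1667)·(-1.1667) + (-2.1667)·(-2.1667) + (2.8333)·(2.8333) + (-0.1667)·(-0.1667) + (0.8333)·(0.8333) + (-0.1667)·(-0.1667)) / 5 = 14.8333/5 = 2.9667
  S = [[5.9, 1.1],
 [1.1, 2.9667]].

Step 3 — invert S. det(S) = 5.9·2.9667 - (1.1)² = 16.2933.
  S^{-1} = (1/det) · [[d, -b], [-b, a]] = [[0.1821, -0.0675],
 [-0.0675, 0.3621]].

Step 4 — quadratic form (x̄ - mu_0)^T · S^{-1} · (x̄ - mu_0):
  S^{-1} · (x̄ - mu_0) = (-0.0348, -0.268),
  (x̄ - mu_0)^T · [...] = (-0.5)·(-0.0348) + (-0.8333)·(-0.268) = 0.2407.

Step 5 — scale by n: T² = 6 · 0.2407 = 1.4444.

T² ≈ 1.4444


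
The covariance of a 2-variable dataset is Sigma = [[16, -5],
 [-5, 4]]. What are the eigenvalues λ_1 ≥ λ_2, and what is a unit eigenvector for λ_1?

Step 1 — characteristic polynomial of 2×2 Sigma:
  det(Sigma - λI) = λ² - trace · λ + det = 0.
  trace = 16 + 4 = 20, det = 16·4 - (-5)² = 39.
Step 2 — discriminant:
  Δ = trace² - 4·det = 400 - 156 = 244.
Step 3 — eigenvalues:
  λ = (trace ± √Δ)/2 = (20 ± 15.6205)/2,
  λ_1 = 17.8102,  λ_2 = 2.1898.

Step 4 — unit eigenvector for λ_1: solve (Sigma - λ_1 I)v = 0. First row:
  (16 - 17.8102)·v_x + (-5)·v_y = 0, i.e. (-1.8102)·v_x + (-5)·v_y = 0,
  so v ∝ (b, λ_1 - a) = (-5, 1.8102); multiply by -1 so the first entry is positive: u = (5, -1.8102).
  ||u|| = √((5)² + (-1.8102)²) = √(28.277) ≈ 5.3176,
  v_1 = u/||u|| ≈ (0.9403, -0.3404) (||v_1|| = 1).

λ_1 = 17.8102,  λ_2 = 2.1898;  v_1 ≈ (0.9403, -0.3404)


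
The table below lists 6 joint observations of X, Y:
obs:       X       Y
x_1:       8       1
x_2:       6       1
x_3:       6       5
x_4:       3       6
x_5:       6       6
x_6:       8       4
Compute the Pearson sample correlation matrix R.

Step 1 — column means:
  mean(X) = (8 + 6 + 6 + 3 + 6 + 8) / 6 = 37/6 = 6.1667
  mean(Y) = (1 + 1 + 5 + 6 + 6 + 4) / 6 = 23/6 = 3.8333

Step 2 — sample variances and covariances s[i,j] = (1/(n-1)) · Σ_k (x_{k,i} - mean_i) · (x_{k,j} - mean_j), with n-1 = 5:
  s[X,X] = ((1.8333)·(1.8333) + (-0.1667)·(-0.1667) + (-0.1667)·(-0.1667) + (-3.1667)·(-3.1667) + (-0.1667)·(-0.1667) + (1.8333)·(1.8333)) / 5 = 16.8333/5 = 3.3667
  s[X,Y] = ((1.8333)·(-2.8333) + (-0.1667)·(-2.8333) + (-0.1667)·(1.1667) + (-3.1667)·(2.1667) + (-0.1667)·(2.1667) + (1.8333)·(0.1667)) / 5 = -11.8333/5 = -2.3667
  s[Y,Y] = ((-2.8333)·(-2.8333) + (-2.8333)·(-2.8333) + (1.1667)·(1.1667) + (2.1667)·(2.1667) + (2.1667)·(2.1667) + (0.1667)·(0.1667)) / 5 = 26.8333/5 = 5.3667
  Sample standard deviations s_i = √(s[i,i]):
  s(X) = √(3.3667) = 1.8348
  s(Y) = √(5.3667) = 2.3166

Step 3 — r_{ij} = s_{ij} / (s_i · s_j):
  r[X,X] = 1 (diagonal).
  r[X,Y] = -2.3667 / (1.8348 · 2.3166) = -2.3667 / 4.2506 = -0.5568
  r[Y,Y] = 1 (diagonal).

R is symmetric with unit diagonal. Assembling:

R = [[1, -0.5568],
 [-0.5568, 1]]


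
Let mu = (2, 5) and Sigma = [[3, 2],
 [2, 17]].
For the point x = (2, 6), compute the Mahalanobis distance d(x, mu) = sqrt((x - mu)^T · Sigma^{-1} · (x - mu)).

Step 1 — centre the observation: (x - mu) = (0, 1).

Step 2 — invert Sigma. det(Sigma) = 3·17 - (2)² = 47.
  Sigma^{-1} = (1/det) · [[d, -b], [-b, a]] = [[0.3617, -0.0426],
 [-0.0426, 0.0638]].

Step 3 — form the quadratic (x - mu)^T · Sigma^{-1} · (x - mu):
  Sigma^{-1} · (x - mu) = (-0.0426, 0.0638).
  (x - mu)^T · [Sigma^{-1} · (x - mu)] = (0)·(-0.0426) + (1)·(0.0638) = 0.0638.

Step 4 — take square root: d = √(0.0638) ≈ 0.2526.

d(x, mu) = √(0.0638) ≈ 0.2526


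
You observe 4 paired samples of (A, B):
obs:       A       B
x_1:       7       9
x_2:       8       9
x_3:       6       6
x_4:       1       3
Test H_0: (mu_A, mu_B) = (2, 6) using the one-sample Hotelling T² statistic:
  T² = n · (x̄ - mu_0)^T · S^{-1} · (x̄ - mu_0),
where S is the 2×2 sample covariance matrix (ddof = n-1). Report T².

Step 1 — sample mean vector:
  mean(A) = (7 + 8 + 6 + 1) / 4 = 22/4 = 5.5
  mean(B) = (9 + 9 + 6 + 3) / 4 = 27/4 = 6.75
  x̄ = (5.5, 6.75),  deviation x̄ - mu_0 = (5.5, 6.75) - (2, 6) = (3.5, 0.75).

Step 2 — sample covariance matrix, S[i,j] = (1/(n-1)) · Σ_k (x_{k,i} - mean_i) · (x_{k,j} - mean_j), divisor n-1 = 3:
  S[A,A] = ((1.5)·(1.5) + (2.5)·(2.5) + (0.5)·(0.5) + (-4.5)·(-4.5)) / 3 = 29/3 = 9.6667
  S[A,B] = ((1.5)·(2.25) + (2.5)·(2.25) + (0.5)·(-0.75) + (-4.5)·(-3.75)) / 3 = 25.5/3 = 8.5
  S[B,B] = ((2.25)·(2.25) + (2.25)·(2.25) + (-0.75)·(-0.75) + (-3.75)·(-3.75)) / 3 = 24.75/3 = 8.25
  S = [[9.6667, 8.5],
 [8.5, 8.25]].

Step 3 — invert S. det(S) = 9.6667·8.25 - (8.5)² = 7.5.
  S^{-1} = (1/det) · [[d, -b], [-b, a]] = [[1.1, -1.1333],
 [-1.1333, 1.2889]].

Step 4 — quadratic form (x̄ - mu_0)^T · S^{-1} · (x̄ - mu_0):
  S^{-1} · (x̄ - mu_0) = (3, -3),
  (x̄ - mu_0)^T · [...] = (3.5)·(3) + (0.75)·(-3) = 8.25.

Step 5 — scale by n: T² = 4 · 8.25 = 33.

T² ≈ 33


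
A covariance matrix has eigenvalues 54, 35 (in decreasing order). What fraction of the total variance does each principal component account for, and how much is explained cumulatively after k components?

Step 1 — total variance = trace(Sigma) = Σ λ_i = 54 + 35 = 89.

Step 2 — fraction explained by component i = λ_i / Σ λ:
  PC1: 54/89 = 0.6067
  PC2: 35/89 = 0.3933

Step 3 — cumulative fraction after k components = (λ_1 + ... + λ_k) / Σ λ:
  k = 1: 54/89 = 0.6067
  k = 2: (54 + 35)/89 = 89/89 = 1

Summary (fraction, with percent):

explained: PC1 0.6067 (60.67%), PC2 0.3933 (39.33%);  cumulative: 0.6067, 1


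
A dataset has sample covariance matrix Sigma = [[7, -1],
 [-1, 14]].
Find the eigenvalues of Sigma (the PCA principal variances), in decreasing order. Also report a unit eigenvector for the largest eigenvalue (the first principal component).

Step 1 — characteristic polynomial of 2×2 Sigma:
  det(Sigma - λI) = λ² - trace · λ + det = 0.
  trace = 7 + 14 = 21, det = 7·14 - (-1)² = 97.
Step 2 — discriminant:
  Δ = trace² - 4·det = 441 - 388 = 53.
Step 3 — eigenvalues:
  λ = (trace ± √Δ)/2 = (21 ± 7.2801)/2,
  λ_1 = 14.1401,  λ_2 = 6.8599.

Step 4 — unit eigenvector for λ_1: solve (Sigma - λ_1 I)v = 0. First row:
  (7 - 14.1401)·v_x + (-1)·v_y = 0, i.e. (-7.1401)·v_x + (-1)·v_y = 0,
  so v ∝ (b, λ_1 - a) = (-1, 7.1401); multiply by -1 so the first entry is positive: u = (1, -7.1401).
  ||u|| = √((1)² + (-7.1401)²) = √(51.9804) ≈ 7.2097,
  v_1 = u/||u|| ≈ (0.1387, -0.9903) (||v_1|| = 1).

λ_1 = 14.1401,  λ_2 = 6.8599;  v_1 ≈ (0.1387, -0.9903)


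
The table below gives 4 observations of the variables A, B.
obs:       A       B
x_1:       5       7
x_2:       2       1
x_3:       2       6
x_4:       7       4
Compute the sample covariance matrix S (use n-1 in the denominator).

Step 1 — column means:
  mean(A) = (5 + 2 + 2 + 7) / 4 = 16/4 = 4
  mean(B) = (7 + 1 + 6 + 4) / 4 = 18/4 = 4.5

Step 2 — sample covariance S[i,j] = (1/(n-1)) · Σ_k (x_{k,i} - mean_i) · (x_{k,j} - mean_j), with n-1 = 3.
  S[A,A] = ((1)·(1) + (-2)·(-2) + (-2)·(-2) + (3)·(3)) / 3 = 18/3 = 6
  S[A,B] = ((1)·(2.5) + (-2)·(-3.5) + (-2)·(1.5) + (3)·(-0.5)) / 3 = 5/3 = 1.6667
  S[B,B] = ((2.5)·(2.5) + (-3.5)·(-3.5) + (1.5)·(1.5) + (-0.5)·(-0.5)) / 3 = 21/3 = 7

S is symmetric (S[j,i] = S[i,j]). Assembling:

S = [[6, 1.6667],
 [1.6667, 7]]


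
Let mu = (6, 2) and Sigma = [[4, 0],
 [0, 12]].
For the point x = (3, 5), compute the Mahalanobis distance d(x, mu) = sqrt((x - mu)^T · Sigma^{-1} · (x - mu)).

Step 1 — centre the observation: (x - mu) = (-3, 3).

Step 2 — invert Sigma. det(Sigma) = 4·12 - (0)² = 48.
  Sigma^{-1} = (1/det) · [[d, -b], [-b, a]] = [[0.25, 0],
 [0, 0.0833]].

Step 3 — form the quadratic (x - mu)^T · Sigma^{-1} · (x - mu):
  Sigma^{-1} · (x - mu) = (-0.75, 0.25).
  (x - mu)^T · [Sigma^{-1} · (x - mu)] = (-3)·(-0.75) + (3)·(0.25) = 3.

Step 4 — take square root: d = √(3) ≈ 1.7321.

d(x, mu) = √(3) ≈ 1.7321


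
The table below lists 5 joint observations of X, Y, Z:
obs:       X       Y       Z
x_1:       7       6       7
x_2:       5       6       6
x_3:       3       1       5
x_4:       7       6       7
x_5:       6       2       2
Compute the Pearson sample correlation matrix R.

Step 1 — column means:
  mean(X) = (7 + 5 + 3 + 7 + 6) / 5 = 28/5 = 5.6
  mean(Y) = (6 + 6 + 1 + 6 + 2) / 5 = 21/5 = 4.2
  mean(Z) = (7 + 6 + 5 + 7 + 2) / 5 = 27/5 = 5.4

Step 2 — sample variances and covariances s[i,j] = (1/(n-1)) · Σ_k (x_{k,i} - mean_i) · (x_{k,j} - mean_j), with n-1 = 4:
  s[X,X] = ((1.4)·(1.4) + (-0.6)·(-0.6) + (-2.6)·(-2.6) + (1.4)·(1.4) + (0.4)·(0.4)) / 4 = 11.2/4 = 2.8
  s[X,Y] = ((1.4)·(1.8) + (-0.6)·(1.8) + (-2.6)·(-3.2) + (1.4)·(1.8) + (0.4)·(-2.2)) / 4 = 11.4/4 = 2.85
  s[X,Z] = ((1.4)·(1.6) + (-0.6)·(0.6) + (-2.6)·(-0.4) + (1.4)·(1.6) + (0.4)·(-3.4)) / 4 = 3.8/4 = 0.95
  s[Y,Y] = ((1.8)·(1.8) + (1.8)·(1.8) + (-3.2)·(-3.2) + (1.8)·(1.8) + (-2.2)·(-2.2)) / 4 = 24.8/4 = 6.2
  s[Y,Z] = ((1.8)·(1.6) + (1.8)·(0.6) + (-3.2)·(-0.4) + (1.8)·(1.6) + (-2.2)·(-3.4)) / 4 = 15.6/4 = 3.9
  s[Z,Z] = ((1.6)·(1.6) + (0.6)·(0.6) + (-0.4)·(-0.4) + (1.6)·(1.6) + (-3.4)·(-3.4)) / 4 = 17.2/4 = 4.3
  Sample standard deviations s_i = √(s[i,i]):
  s(X) = √(2.8) = 1.6733
  s(Y) = √(6.2) = 2.49
  s(Z) = √(4.3) = 2.0736

Step 3 — r_{ij} = s_{ij} / (s_i · s_j):
  r[X,X] = 1 (diagonal).
  r[X,Y] = 2.85 / (1.6733 · 2.49) = 2.85 / 4.1665 = 0.684
  r[X,Z] = 0.95 / (1.6733 · 2.0736) = 0.95 / 3.4699 = 0.2738
  r[Y,Y] = 1 (diagonal).
  r[Y,Z] = 3.9 / (2.49 · 2.0736) = 3.9 / 5.1633 = 0.7553
  r[Z,Z] = 1 (diagonal).

R is symmetric with unit diagonal. Assembling:

R = [[1, 0.684, 0.2738],
 [0.684, 1, 0.7553],
 [0.2738, 0.7553, 1]]


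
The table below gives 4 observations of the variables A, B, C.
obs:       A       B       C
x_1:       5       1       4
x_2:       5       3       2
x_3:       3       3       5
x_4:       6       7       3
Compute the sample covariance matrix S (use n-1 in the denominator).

Step 1 — column means:
  mean(A) = (5 + 5 + 3 + 6) / 4 = 19/4 = 4.75
  mean(B) = (1 + 3 + 3 + 7) / 4 = 14/4 = 3.5
  mean(C) = (4 + 2 + 5 + 3) / 4 = 14/4 = 3.5

Step 2 — sample covariance S[i,j] = (1/(n-1)) · Σ_k (x_{k,i} - mean_i) · (x_{k,j} - mean_j), with n-1 = 3.
  S[A,A] = ((0.25)·(0.25) + (0.25)·(0.25) + (-1.75)·(-1.75) + (1.25)·(1.25)) / 3 = 4.75/3 = 1.5833
  S[A,B] = ((0.25)·(-2.5) + (0.25)·(-0.5) + (-1.75)·(-0.5) + (1.25)·(3.5)) / 3 = 4.5/3 = 1.5
  S[A,C] = ((0.25)·(0.5) + (0.25)·(-1.5) + (-1.75)·(1.5) + (1.25)·(-0.5)) / 3 = -3.5/3 = -1.1667
  S[B,B] = ((-2.5)·(-2.5) + (-0.5)·(-0.5) + (-0.5)·(-0.5) + (3.5)·(3.5)) / 3 = 19/3 = 6.3333
  S[B,C] = ((-2.5)·(0.5) + (-0.5)·(-1.5) + (-0.5)·(1.5) + (3.5)·(-0.5)) / 3 = -3/3 = -1
  S[C,C] = ((0.5)·(0.5) + (-1.5)·(-1.5) + (1.5)·(1.5) + (-0.5)·(-0.5)) / 3 = 5/3 = 1.6667

S is symmetric (S[j,i] = S[i,j]). Assembling:

S = [[1.5833, 1.5, -1.1667],
 [1.5, 6.3333, -1],
 [-1.1667, -1, 1.6667]]


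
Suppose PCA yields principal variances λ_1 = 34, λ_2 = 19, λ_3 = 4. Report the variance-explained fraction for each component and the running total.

Step 1 — total variance = trace(Sigma) = Σ λ_i = 34 + 19 + 4 = 57.

Step 2 — fraction explained by component i = λ_i / Σ λ:
  PC1: 34/57 = 0.5965
  PC2: 19/57 = 0.3333
  PC3: 4/57 = 0.0702

Step 3 — cumulative fraction after k components = (λ_1 + ... + λ_k) / Σ λ:
  k = 1: 34/57 = 0.5965
  k = 2: (34 + 19)/57 = 53/57 = 0.9298
  k = 3: (34 + 19 + 4)/57 = 57/57 = 1

Summary (fraction, with percent):

explained: PC1 0.5965 (59.65%), PC2 0.3333 (33.33%), PC3 0.0702 (7.02%);  cumulative: 0.5965, 0.9298, 1


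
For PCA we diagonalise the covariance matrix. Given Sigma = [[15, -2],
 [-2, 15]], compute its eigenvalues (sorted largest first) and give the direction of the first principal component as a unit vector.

Step 1 — characteristic polynomial of 2×2 Sigma:
  det(Sigma - λI) = λ² - trace · λ + det = 0.
  trace = 15 + 15 = 30, det = 15·15 - (-2)² = 221.
Step 2 — discriminant:
  Δ = trace² - 4·det = 900 - 884 = 16.
Step 3 — eigenvalues:
  λ = (trace ± √Δ)/2 = (30 ± 4)/2,
  λ_1 = 17,  λ_2 = 13.

Step 4 — unit eigenvector for λ_1: solve (Sigma - λ_1 I)v = 0. First row:
  (15 - 17)·v_x + (-2)·v_y = 0, i.e. (-2)·v_x + (-2)·v_y = 0,
  so v ∝ (b, λ_1 - a) = (-2, 2); multiply by -1 so the first entry is positive: u = (2, -2).
  ||u|| = √((2)² + (-2)²) = √(8) ≈ 2.8284,
  v_1 = u/||u|| ≈ (0.7071, -0.7071) (||v_1|| = 1).

λ_1 = 17,  λ_2 = 13;  v_1 ≈ (0.7071, -0.7071)


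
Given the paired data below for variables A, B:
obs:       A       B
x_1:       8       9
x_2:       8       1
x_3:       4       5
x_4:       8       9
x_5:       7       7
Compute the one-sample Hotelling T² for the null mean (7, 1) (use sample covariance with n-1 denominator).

Step 1 — sample mean vector:
  mean(A) = (8 + 8 + 4 + 8 + 7) / 5 = 35/5 = 7
  mean(B) = (9 + 1 + 5 + 9 + 7) / 5 = 31/5 = 6.2
  x̄ = (7, 6.2),  deviation x̄ - mu_0 = (7, 6.2) - (7, 1) = (0, 5.2).

Step 2 — sample covariance matrix, S[i,j] = (1/(n-1)) · Σ_k (x_{k,i} - mean_i) · (x_{k,j} - mean_j), divisor n-1 = 4:
  S[A,A] = ((1)·(1) + (1)·(1) + (-3)·(-3) + (1)·(1) + (0)·(0)) / 4 = 12/4 = 3
  S[A,B] = ((1)·(2.8) + (1)·(-5.2) + (-3)·(-1.2) + (1)·(2.8) + (0)·(0.8)) / 4 = 4/4 = 1
  S[B,B] = ((2.8)·(2.8) + (-5.2)·(-5.2) + (-1.2)·(-1.2) + (2.8)·(2.8) + (0.8)·(0.8)) / 4 = 44.8/4 = 11.2
  S = [[3, 1],
 [1, 11.2]].

Step 3 — invert S. det(S) = 3·11.2 - (1)² = 32.6.
  S^{-1} = (1/det) · [[d, -b], [-b, a]] = [[0.3436, -0.0307],
 [-0.0307, 0.092]].

Step 4 — quadratic form (x̄ - mu_0)^T · S^{-1} · (x̄ - mu_0):
  S^{-1} · (x̄ - mu_0) = (-0.1595, 0.4785),
  (x̄ - mu_0)^T · [...] = (0)·(-0.1595) + (5.2)·(0.4785) = 2.4883.

Step 5 — scale by n: T² = 5 · 2.4883 = 12.4417.

T² ≈ 12.4417


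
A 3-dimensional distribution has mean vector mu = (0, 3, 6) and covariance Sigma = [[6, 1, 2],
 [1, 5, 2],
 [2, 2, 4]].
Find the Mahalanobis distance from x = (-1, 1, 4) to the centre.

Step 1 — centre the observation: (x - mu) = (-1, -2, -2).

Step 2 — invert Sigma (cofactor / det for 3×3, or solve directly):
  Sigma^{-1} = [[0.2, 0, -0.1],
 [0, 0.25, -0.125],
 [-0.1, -0.125, 0.3625]].

Step 3 — form the quadratic (x - mu)^T · Sigma^{-1} · (x - mu):
  Sigma^{-1} · (x - mu) = (0, -0.25, -0.375).
  (x - mu)^T · [Sigma^{-1} · (x - mu)] = (-1)·(0) + (-2)·(-0.25) + (-2)·(-0.375) = 1.25.

Step 4 — take square root: d = √(1.25) ≈ 1.118.

d(x, mu) = √(1.25) ≈ 1.118


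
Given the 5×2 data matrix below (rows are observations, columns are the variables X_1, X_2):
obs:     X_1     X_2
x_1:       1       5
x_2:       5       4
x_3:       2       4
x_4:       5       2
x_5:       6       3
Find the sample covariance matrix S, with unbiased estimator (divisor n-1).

Step 1 — column means:
  mean(X_1) = (1 + 5 + 2 + 5 + 6) / 5 = 19/5 = 3.8
  mean(X_2) = (5 + 4 + 4 + 2 + 3) / 5 = 18/5 = 3.6

Step 2 — sample covariance S[i,j] = (1/(n-1)) · Σ_k (x_{k,i} - mean_i) · (x_{k,j} - mean_j), with n-1 = 4.
  S[X_1,X_1] = ((-2.8)·(-2.8) + (1.2)·(1.2) + (-1.8)·(-1.8) + (1.2)·(1.2) + (2.2)·(2.2)) / 4 = 18.8/4 = 4.7
  S[X_1,X_2] = ((-2.8)·(1.4) + (1.2)·(0.4) + (-1.8)·(0.4) + (1.2)·(-1.6) + (2.2)·(-0.6)) / 4 = -7.4/4 = -1.85
  S[X_2,X_2] = ((1.4)·(1.4) + (0.4)·(0.4) + (0.4)·(0.4) + (-1.6)·(-1.6) + (-0.6)·(-0.6)) / 4 = 5.2/4 = 1.3

S is symmetric (S[j,i] = S[i,j]). Assembling:

S = [[4.7, -1.85],
 [-1.85, 1.3]]


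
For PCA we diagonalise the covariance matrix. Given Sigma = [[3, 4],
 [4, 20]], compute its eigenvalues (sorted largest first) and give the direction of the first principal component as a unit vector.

Step 1 — characteristic polynomial of 2×2 Sigma:
  det(Sigma - λI) = λ² - trace · λ + det = 0.
  trace = 3 + 20 = 23, det = 3·20 - (4)² = 44.
Step 2 — discriminant:
  Δ = trace² - 4·det = 529 - 176 = 353.
Step 3 — eigenvalues:
  λ = (trace ± √Δ)/2 = (23 ± 18.7883)/2,
  λ_1 = 20.8941,  λ_2 = 2.1059.

Step 4 — unit eigenvector for λ_1: solve (Sigma - λ_1 I)v = 0. First row:
  (3 - 20.8941)·v_x + (4)·v_y = 0, i.e. (-17.8941)·v_x + (4)·v_y = 0,
  so v ∝ (b, λ_1 - a) = (4, 17.8941) = u.
  ||u|| = √((4)² + (17.8941)²) = √(336.2005) ≈ 18.3358,
  v_1 = u/||u|| ≈ (0.2182, 0.9759) (||v_1|| = 1).

λ_1 = 20.8941,  λ_2 = 2.1059;  v_1 ≈ (0.2182, 0.9759)


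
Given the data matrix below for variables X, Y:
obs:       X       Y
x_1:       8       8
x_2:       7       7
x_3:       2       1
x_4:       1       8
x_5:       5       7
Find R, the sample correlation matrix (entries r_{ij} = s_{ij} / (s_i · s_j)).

Step 1 — column means:
  mean(X) = (8 + 7 + 2 + 1 + 5) / 5 = 23/5 = 4.6
  mean(Y) = (8 + 7 + 1 + 8 + 7) / 5 = 31/5 = 6.2

Step 2 — sample variances and covariances s[i,j] = (1/(n-1)) · Σ_k (x_{k,i} - mean_i) · (x_{k,j} - mean_j), with n-1 = 4:
  s[X,X] = ((3.4)·(3.4) + (2.4)·(2.4) + (-2.6)·(-2.6) + (-3.6)·(-3.6) + (0.4)·(0.4)) / 4 = 37.2/4 = 9.3
  s[X,Y] = ((3.4)·(1.8) + (2.4)·(0.8) + (-2.6)·(-5.2) + (-3.6)·(1.8) + (0.4)·(0.8)) / 4 = 15.4/4 = 3.85
  s[Y,Y] = ((1.8)·(1.8) + (0.8)·(0.8) + (-5.2)·(-5.2) + (1.8)·(1.8) + (0.8)·(0.8)) / 4 = 34.8/4 = 8.7
  Sample standard deviations s_i = √(s[i,i]):
  s(X) = √(9.3) = 3.0496
  s(Y) = √(8.7) = 2.9496

Step 3 — r_{ij} = s_{ij} / (s_i · s_j):
  r[X,X] = 1 (diagonal).
  r[X,Y] = 3.85 / (3.0496 · 2.9496) = 3.85 / 8.995 = 0.428
  r[Y,Y] = 1 (diagonal).

R is symmetric with unit diagonal. Assembling:

R = [[1, 0.428],
 [0.428, 1]]


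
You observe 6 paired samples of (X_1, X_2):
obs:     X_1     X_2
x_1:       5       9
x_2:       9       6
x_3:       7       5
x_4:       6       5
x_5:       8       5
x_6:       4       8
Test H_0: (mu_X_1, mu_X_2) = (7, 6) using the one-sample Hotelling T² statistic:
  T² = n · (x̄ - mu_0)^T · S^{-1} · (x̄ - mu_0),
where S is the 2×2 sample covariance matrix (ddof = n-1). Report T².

Step 1 — sample mean vector:
  mean(X_1) = (5 + 9 + 7 + 6 + 8 + 4) / 6 = 39/6 = 6.5
  mean(X_2) = (9 + 6 + 5 + 5 + 5 + 8) / 6 = 38/6 = 6.3333
  x̄ = (6.5, 6.3333),  deviation x̄ - mu_0 = (6.5, 6.3333) - (7, 6) = (-0.5, 0.3333).

Step 2 — sample covariance matrix, S[i,j] = (1/(n-1)) · Σ_k (x_{k,i} - mean_i) · (x_{k,j} - mean_j), divisor n-1 = 5:
  S[X_1,X_1] = ((-1.5)·(-1.5) + (2.5)·(2.5) + (0.5)·(0.5) + (-0.5)·(-0.5) + (1.5)·(1.5) + (-2.5)·(-2.5)) / 5 = 17.5/5 = 3.5
  S[X_1,X_2] = ((-1.5)·(2.6667) + (2.5)·(-0.3333) + (0.5)·(-1.3333) + (-0.5)·(-1.3333) + (1.5)·(-1.3333) + (-2.5)·(1.6667)) / 5 = -11/5 = -2.2
  S[X_2,X_2] = ((2.6667)·(2.6667) + (-0.3333)·(-0.3333) + (-1.3333)·(-1.3333) + (-1.3333)·(-1.3333) + (-1.3333)·(-1.3333) + (1.6667)·(1.6667)) / 5 = 15.3333/5 = 3.0667
  S = [[3.5, -2.2],
 [-2.2, 3.0667]].

Step 3 — invert S. det(S) = 3.5·3.0667 - (-2.2)² = 5.8933.
  S^{-1} = (1/det) · [[d, -b], [-b, a]] = [[0.5204, 0.3733],
 [0.3733, 0.5939]].

Step 4 — quadratic form (x̄ - mu_0)^T · S^{-1} · (x̄ - mu_0):
  S^{-1} · (x̄ - mu_0) = (-0.1357, 0.0113),
  (x̄ - mu_0)^T · [...] = (-0.5)·(-0.1357) + (0.3333)·(0.0113) = 0.0716.

Step 5 — scale by n: T² = 6 · 0.0716 = 0.4299.

T² ≈ 0.4299


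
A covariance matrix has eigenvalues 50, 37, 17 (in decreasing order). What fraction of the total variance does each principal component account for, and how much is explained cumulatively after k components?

Step 1 — total variance = trace(Sigma) = Σ λ_i = 50 + 37 + 17 = 104.

Step 2 — fraction explained by component i = λ_i / Σ λ:
  PC1: 50/104 = 0.4808
  PC2: 37/104 = 0.3558
  PC3: 17/104 = 0.1635

Step 3 — cumulative fraction after k components = (λ_1 + ... + λ_k) / Σ λ:
  k = 1: 50/104 = 0.4808
  k = 2: (50 + 37)/104 = 87/104 = 0.8365
  k = 3: (50 + 37 + 17)/104 = 104/104 = 1

Summary (fraction, with percent):

explained: PC1 0.4808 (48.08%), PC2 0.3558 (35.58%), PC3 0.1635 (16.35%);  cumulative: 0.4808, 0.8365, 1


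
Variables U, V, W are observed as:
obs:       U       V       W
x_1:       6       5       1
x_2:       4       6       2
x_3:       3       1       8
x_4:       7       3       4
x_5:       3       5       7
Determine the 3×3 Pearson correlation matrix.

Step 1 — column means:
  mean(U) = (6 + 4 + 3 + 7 + 3) / 5 = 23/5 = 4.6
  mean(V) = (5 + 6 + 1 + 3 + 5) / 5 = 20/5 = 4
  mean(W) = (1 + 2 + 8 + 4 + 7) / 5 = 22/5 = 4.4

Step 2 — sample variances and covariances s[i,j] = (1/(n-1)) · Σ_k (x_{k,i} - mean_i) · (x_{k,j} - mean_j), with n-1 = 4:
  s[U,U] = ((1.4)·(1.4) + (-0.6)·(-0.6) + (-1.6)·(-1.6) + (2.4)·(2.4) + (-1.6)·(-1.6)) / 4 = 13.2/4 = 3.3
  s[U,V] = ((1.4)·(1) + (-0.6)·(2) + (-1.6)·(-3) + (2.4)·(-1) + (-1.6)·(1)) / 4 = 1/4 = 0.25
  s[U,W] = ((1.4)·(-3.4) + (-0.6)·(-2.4) + (-1.6)·(3.6) + (2.4)·(-0.4) + (-1.6)·(2.6)) / 4 = -14.2/4 = -3.55
  s[V,V] = ((1)·(1) + (2)·(2) + (-3)·(-3) + (-1)·(-1) + (1)·(1)) / 4 = 16/4 = 4
  s[V,W] = ((1)·(-3.4) + (2)·(-2.4) + (-3)·(3.6) + (-1)·(-0.4) + (1)·(2.6)) / 4 = -16/4 = -4
  s[W,W] = ((-3.4)·(-3.4) + (-2.4)·(-2.4) + (3.6)·(3.6) + (-0.4)·(-0.4) + (2.6)·(2.6)) / 4 = 37.2/4 = 9.3
  Sample standard deviations s_i = √(s[i,i]):
  s(U) = √(3.3) = 1.8166
  s(V) = √(4) = 2
  s(W) = √(9.3) = 3.0496

Step 3 — r_{ij} = s_{ij} / (s_i · s_j):
  r[U,U] = 1 (diagonal).
  r[U,V] = 0.25 / (1.8166 · 2) = 0.25 / 3.6332 = 0.0688
  r[U,W] = -3.55 / (1.8166 · 3.0496) = -3.55 / 5.5399 = -0.6408
  r[V,V] = 1 (diagonal).
  r[V,W] = -4 / (2 · 3.0496) = -4 / 6.0992 = -0.6558
  r[W,W] = 1 (diagonal).

R is symmetric with unit diagonal. Assembling:

R = [[1, 0.0688, -0.6408],
 [0.0688, 1, -0.6558],
 [-0.6408, -0.6558, 1]]


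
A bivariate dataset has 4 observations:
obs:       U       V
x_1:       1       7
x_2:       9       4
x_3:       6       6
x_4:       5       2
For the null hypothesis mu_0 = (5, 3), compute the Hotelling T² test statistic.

Step 1 — sample mean vector:
  mean(U) = (1 + 9 + 6 + 5) / 4 = 21/4 = 5.25
  mean(V) = (7 + 4 + 6 + 2) / 4 = 19/4 = 4.75
  x̄ = (5.25, 4.75),  deviation x̄ - mu_0 = (5.25, 4.75) - (5, 3) = (0.25, 1.75).

Step 2 — sample covariance matrix, S[i,j] = (1/(n-1)) · Σ_k (x_{k,i} - mean_i) · (x_{k,j} - mean_j), divisor n-1 = 3:
  S[U,U] = ((-4.25)·(-4.25) + (3.75)·(3.75) + (0.75)·(0.75) + (-0.25)·(-0.25)) / 3 = 32.75/3 = 10.9167
  S[U,V] = ((-4.25)·(2.25) + (3.75)·(-0.75) + (0.75)·(1.25) + (-0.25)·(-2.75)) / 3 = -10.75/3 = -3.5833
  S[V,V] = ((2.25)·(2.25) + (-0.75)·(-0.75) + (1.25)·(1.25) + (-2.75)·(-2.75)) / 3 = 14.75/3 = 4.9167
  S = [[10.9167, -3.5833],
 [-3.5833, 4.9167]].

Step 3 — invert S. det(S) = 10.9167·4.9167 - (-3.5833)² = 40.8333.
  S^{-1} = (1/det) · [[d, -b], [-b, a]] = [[0.1204, 0.0878],
 [0.0878, 0.2673]].

Step 4 — quadratic form (x̄ - mu_0)^T · S^{-1} · (x̄ - mu_0):
  S^{-1} · (x̄ - mu_0) = (0.1837, 0.4898),
  (x̄ - mu_0)^T · [...] = (0.25)·(0.1837) + (1.75)·(0.4898) = 0.9031.

Step 5 — scale by n: T² = 4 · 0.9031 = 3.6122.

T² ≈ 3.6122


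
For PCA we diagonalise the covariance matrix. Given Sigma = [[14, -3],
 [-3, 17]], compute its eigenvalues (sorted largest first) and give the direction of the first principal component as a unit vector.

Step 1 — characteristic polynomial of 2×2 Sigma:
  det(Sigma - λI) = λ² - trace · λ + det = 0.
  trace = 14 + 17 = 31, det = 14·17 - (-3)² = 229.
Step 2 — discriminant:
  Δ = trace² - 4·det = 961 - 916 = 45.
Step 3 — eigenvalues:
  λ = (trace ± √Δ)/2 = (31 ± 6.7082)/2,
  λ_1 = 18.8541,  λ_2 = 12.1459.

Step 4 — unit eigenvector for λ_1: solve (Sigma - λ_1 I)v = 0. First row:
  (14 - 18.8541)·v_x + (-3)·v_y = 0, i.e. (-4.8541)·v_x + (-3)·v_y = 0,
  so v ∝ (b, λ_1 - a) = (-3, 4.8541); multiply by -1 so the first entry is positive: u = (3, -4.8541).
  ||u|| = √((3)² + (-4.8541)²) = √(32.5623) ≈ 5.7063,
  v_1 = u/||u|| ≈ (0.5257, -0.8507) (||v_1|| = 1).

λ_1 = 18.8541,  λ_2 = 12.1459;  v_1 ≈ (0.5257, -0.8507)


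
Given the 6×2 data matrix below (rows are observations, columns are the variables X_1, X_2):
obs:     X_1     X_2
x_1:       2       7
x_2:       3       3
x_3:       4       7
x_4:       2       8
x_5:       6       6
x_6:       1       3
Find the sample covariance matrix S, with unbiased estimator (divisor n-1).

Step 1 — column means:
  mean(X_1) = (2 + 3 + 4 + 2 + 6 + 1) / 6 = 18/6 = 3
  mean(X_2) = (7 + 3 + 7 + 8 + 6 + 3) / 6 = 34/6 = 5.6667

Step 2 — sample covariance S[i,j] = (1/(n-1)) · Σ_k (x_{k,i} - mean_i) · (x_{k,j} - mean_j), with n-1 = 5.
  S[X_1,X_1] = ((-1)·(-1) + (0)·(0) + (1)·(1) + (-1)·(-1) + (3)·(3) + (-2)·(-2)) / 5 = 16/5 = 3.2
  S[X_1,X_2] = ((-1)·(1.3333) + (0)·(-2.6667) + (1)·(1.3333) + (-1)·(2.3333) + (3)·(0.3333) + (-2)·(-2.6667)) / 5 = 4/5 = 0.8
  S[X_2,X_2] = ((1.3333)·(1.3333) + (-2.6667)·(-2.6667) + (1.3333)·(1.3333) + (2.3333)·(2.3333) + (0.3333)·(0.3333) + (-2.6667)·(-2.6667)) / 5 = 23.3333/5 = 4.6667

S is symmetric (S[j,i] = S[i,j]). Assembling:

S = [[3.2, 0.8],
 [0.8, 4.6667]]


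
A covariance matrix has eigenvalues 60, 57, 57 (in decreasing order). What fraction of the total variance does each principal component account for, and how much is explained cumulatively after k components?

Step 1 — total variance = trace(Sigma) = Σ λ_i = 60 + 57 + 57 = 174.

Step 2 — fraction explained by component i = λ_i / Σ λ:
  PC1: 60/174 = 0.3448
  PC2: 57/174 = 0.3276
  PC3: 57/174 = 0.3276

Step 3 — cumulative fraction after k components = (λ_1 + ... + λ_k) / Σ λ:
  k = 1: 60/174 = 0.3448
  k = 2: (60 + 57)/174 = 117/174 = 0.6724
  k = 3: (60 + 57 + 57)/174 = 174/174 = 1

Summary (fraction, with percent):

explained: PC1 0.3448 (34.48%), PC2 0.3276 (32.76%), PC3 0.3276 (32.76%);  cumulative: 0.3448, 0.6724, 1


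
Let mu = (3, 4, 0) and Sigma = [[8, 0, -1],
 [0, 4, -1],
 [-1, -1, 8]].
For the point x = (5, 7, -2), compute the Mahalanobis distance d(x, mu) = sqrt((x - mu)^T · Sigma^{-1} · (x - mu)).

Step 1 — centre the observation: (x - mu) = (2, 3, -2).

Step 2 — invert Sigma (cofactor / det for 3×3, or solve directly):
  Sigma^{-1} = [[0.127, 0.0041, 0.0164],
 [0.0041, 0.2582, 0.0328],
 [0.0164, 0.0328, 0.1311]].

Step 3 — form the quadratic (x - mu)^T · Sigma^{-1} · (x - mu):
  Sigma^{-1} · (x - mu) = (0.2336, 0.7172, -0.1311).
  (x - mu)^T · [Sigma^{-1} · (x - mu)] = (2)·(0.2336) + (3)·(0.7172) + (-2)·(-0.1311) = 2.8811.

Step 4 — take square root: d = √(2.8811) ≈ 1.6974.

d(x, mu) = √(2.8811) ≈ 1.6974


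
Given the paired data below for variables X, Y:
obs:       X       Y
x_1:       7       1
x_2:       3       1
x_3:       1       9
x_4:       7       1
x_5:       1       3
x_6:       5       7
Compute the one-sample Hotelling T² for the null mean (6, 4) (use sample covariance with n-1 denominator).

Step 1 — sample mean vector:
  mean(X) = (7 + 3 + 1 + 7 + 1 + 5) / 6 = 24/6 = 4
  mean(Y) = (1 + 1 + 9 + 1 + 3 + 7) / 6 = 22/6 = 3.6667
  x̄ = (4, 3.6667),  deviation x̄ - mu_0 = (4, 3.6667) - (6, 4) = (-2, -0.3333).

Step 2 — sample covariance matrix, S[i,j] = (1/(n-1)) · Σ_k (x_{k,i} - mean_i) · (x_{k,j} - mean_j), divisor n-1 = 5:
  S[X,X] = ((3)·(3) + (-1)·(-1) + (-3)·(-3) + (3)·(3) + (-3)·(-3) + (1)·(1)) / 5 = 38/5 = 7.6
  S[X,Y] = ((3)·(-2.6667) + (-1)·(-2.6667) + (-3)·(5.3333) + (3)·(-2.6667) + (-3)·(-0.6667) + (1)·(3.3333)) / 5 = -24/5 = -4.8
  S[Y,Y] = ((-2.6667)·(-2.6667) + (-2.6667)·(-2.6667) + (5.3333)·(5.3333) + (-2.6667)·(-2.6667) + (-0.6667)·(-0.6667) + (3.3333)·(3.3333)) / 5 = 61.3333/5 = 12.2667
  S = [[7.6, -4.8],
 [-4.8, 12.2667]].

Step 3 — invert S. det(S) = 7.6·12.2667 - (-4.8)² = 70.1867.
  S^{-1} = (1/det) · [[d, -b], [-b, a]] = [[0.1748, 0.0684],
 [0.0684, 0.1083]].

Step 4 — quadratic form (x̄ - mu_0)^T · S^{-1} · (x̄ - mu_0):
  S^{-1} · (x̄ - mu_0) = (-0.3723, -0.1729),
  (x̄ - mu_0)^T · [...] = (-2)·(-0.3723) + (-0.3333)·(-0.1729) = 0.8023.

Step 5 — scale by n: T² = 6 · 0.8023 = 4.8138.

T² ≈ 4.8138


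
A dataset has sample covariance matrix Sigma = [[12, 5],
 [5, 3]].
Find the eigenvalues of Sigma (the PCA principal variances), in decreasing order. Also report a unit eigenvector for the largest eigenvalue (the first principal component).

Step 1 — characteristic polynomial of 2×2 Sigma:
  det(Sigma - λI) = λ² - trace · λ + det = 0.
  trace = 12 + 3 = 15, det = 12·3 - (5)² = 11.
Step 2 — discriminant:
  Δ = trace² - 4·det = 225 - 44 = 181.
Step 3 — eigenvalues:
  λ = (trace ± √Δ)/2 = (15 ± 13.4536)/2,
  λ_1 = 14.2268,  λ_2 = 0.7732.

Step 4 — unit eigenvector for λ_1: solve (Sigma - λ_1 I)v = 0. First row:
  (12 - 14.2268)·v_x + (5)·v_y = 0, i.e. (-2.2268)·v_x + (5)·v_y = 0,
  so v ∝ (b, λ_1 - a) = (5, 2.2268) = u.
  ||u|| = √((5)² + (2.2268)²) = √(29.9587) ≈ 5.4735,
  v_1 = u/||u|| ≈ (0.9135, 0.4068) (||v_1|| = 1).

λ_1 = 14.2268,  λ_2 = 0.7732;  v_1 ≈ (0.9135, 0.4068)


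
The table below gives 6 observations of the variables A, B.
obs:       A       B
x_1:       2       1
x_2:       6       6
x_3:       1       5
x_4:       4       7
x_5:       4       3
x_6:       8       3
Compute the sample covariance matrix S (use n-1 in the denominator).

Step 1 — column means:
  mean(A) = (2 + 6 + 1 + 4 + 4 + 8) / 6 = 25/6 = 4.1667
  mean(B) = (1 + 6 + 5 + 7 + 3 + 3) / 6 = 25/6 = 4.1667

Step 2 — sample covariance S[i,j] = (1/(n-1)) · Σ_k (x_{k,i} - mean_i) · (x_{k,j} - mean_j), with n-1 = 5.
  S[A,A] = ((-2.1667)·(-2.1667) + (1.8333)·(1.8333) + (-3.1667)·(-3.1667) + (-0.1667)·(-0.1667) + (-0.1667)·(-0.1667) + (3.8333)·(3.8333)) / 5 = 32.8333/5 = 6.5667
  S[A,B] = ((-2.1667)·(-3.1667) + (1.8333)·(1.8333) + (-3.1667)·(0.8333) + (-0.1667)·(2.8333) + (-0.1667)·(-1.1667) + (3.8333)·(-1.1667)) / 5 = 2.8333/5 = 0.5667
  S[B,B] = ((-3.1667)·(-3.1667) + (1.8333)·(1.8333) + (0.8333)·(0.8333) + (2.8333)·(2.8333) + (-1.1667)·(-1.1667) + (-1.1667)·(-1.1667)) / 5 = 24.8333/5 = 4.9667

S is symmetric (S[j,i] = S[i,j]). Assembling:

S = [[6.5667, 0.5667],
 [0.5667, 4.9667]]


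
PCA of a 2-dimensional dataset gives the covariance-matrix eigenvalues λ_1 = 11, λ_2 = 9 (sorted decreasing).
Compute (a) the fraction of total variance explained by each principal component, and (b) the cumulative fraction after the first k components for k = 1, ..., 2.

Step 1 — total variance = trace(Sigma) = Σ λ_i = 11 + 9 = 20.

Step 2 — fraction explained by component i = λ_i / Σ λ:
  PC1: 11/20 = 0.55
  PC2: 9/20 = 0.45

Step 3 — cumulative fraction after k components = (λ_1 + ... + λ_k) / Σ λ:
  k = 1: 11/20 = 0.55
  k = 2: (11 + 9)/20 = 20/20 = 1

Summary (fraction, with percent):

explained: PC1 0.55 (55%), PC2 0.45 (45%);  cumulative: 0.55, 1


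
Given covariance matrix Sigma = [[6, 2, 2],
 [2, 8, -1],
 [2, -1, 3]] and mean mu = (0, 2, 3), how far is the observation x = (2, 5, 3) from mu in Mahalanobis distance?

Step 1 — centre the observation: (x - mu) = (2, 3, 0).

Step 2 — invert Sigma (cofactor / det for 3×3, or solve directly):
  Sigma^{-1} = [[0.2674, -0.093, -0.2093],
 [-0.093, 0.1628, 0.1163],
 [-0.2093, 0.1163, 0.5116]].

Step 3 — form the quadratic (x - mu)^T · Sigma^{-1} · (x - mu):
  Sigma^{-1} · (x - mu) = (0.2558, 0.3023, -0.0698).
  (x - mu)^T · [Sigma^{-1} · (x - mu)] = (2)·(0.2558) + (3)·(0.3023) + (0)·(-0.0698) = 1.4186.

Step 4 — take square root: d = √(1.4186) ≈ 1.1911.

d(x, mu) = √(1.4186) ≈ 1.1911


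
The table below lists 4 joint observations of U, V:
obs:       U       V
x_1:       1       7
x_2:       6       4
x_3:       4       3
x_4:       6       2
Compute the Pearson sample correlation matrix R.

Step 1 — column means:
  mean(U) = (1 + 6 + 4 + 6) / 4 = 17/4 = 4.25
  mean(V) = (7 + 4 + 3 + 2) / 4 = 16/4 = 4

Step 2 — sample variances and covariances s[i,j] = (1/(n-1)) · Σ_k (x_{k,i} - mean_i) · (x_{k,j} - mean_j), with n-1 = 3:
  s[U,U] = ((-3.25)·(-3.25) + (1.75)·(1.75) + (-0.25)·(-0.25) + (1.75)·(1.75)) / 3 = 16.75/3 = 5.5833
  s[U,V] = ((-3.25)·(3) + (1.75)·(0) + (-0.25)·(-1) + (1.75)·(-2)) / 3 = -13/3 = -4.3333
  s[V,V] = ((3)·(3) + (0)·(0) + (-1)·(-1) + (-2)·(-2)) / 3 = 14/3 = 4.6667
  Sample standard deviations s_i = √(s[i,i]):
  s(U) = √(5.5833) = 2.3629
  s(V) = √(4.6667) = 2.1602

Step 3 — r_{ij} = s_{ij} / (s_i · s_j):
  r[U,U] = 1 (diagonal).
  r[U,V] = -4.3333 / (2.3629 · 2.1602) = -4.3333 / 5.1045 = -0.8489
  r[V,V] = 1 (diagonal).

R is symmetric with unit diagonal. Assembling:

R = [[1, -0.8489],
 [-0.8489, 1]]


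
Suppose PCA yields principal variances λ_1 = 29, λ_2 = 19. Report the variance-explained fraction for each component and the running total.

Step 1 — total variance = trace(Sigma) = Σ λ_i = 29 + 19 = 48.

Step 2 — fraction explained by component i = λ_i / Σ λ:
  PC1: 29/48 = 0.6042
  PC2: 19/48 = 0.3958

Step 3 — cumulative fraction after k components = (λ_1 + ... + λ_k) / Σ λ:
  k = 1: 29/48 = 0.6042
  k = 2: (29 + 19)/48 = 48/48 = 1

Summary (fraction, with percent):

explained: PC1 0.6042 (60.42%), PC2 0.3958 (39.58%);  cumulative: 0.6042, 1


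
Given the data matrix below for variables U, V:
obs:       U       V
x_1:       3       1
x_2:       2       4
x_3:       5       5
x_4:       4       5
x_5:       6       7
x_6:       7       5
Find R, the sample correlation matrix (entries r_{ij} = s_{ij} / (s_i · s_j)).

Step 1 — column means:
  mean(U) = (3 + 2 + 5 + 4 + 6 + 7) / 6 = 27/6 = 4.5
  mean(V) = (1 + 4 + 5 + 5 + 7 + 5) / 6 = 27/6 = 4.5

Step 2 — sample variances and covariances s[i,j] = (1/(n-1)) · Σ_k (x_{k,i} - mean_i) · (x_{k,j} - mean_j), with n-1 = 5:
  s[U,U] = ((-1.5)·(-1.5) + (-2.5)·(-2.5) + (0.5)·(0.5) + (-0.5)·(-0.5) + (1.5)·(1.5) + (2.5)·(2.5)) / 5 = 17.5/5 = 3.5
  s[U,V] = ((-1.5)·(-3.5) + (-2.5)·(-0.5) + (0.5)·(0.5) + (-0.5)·(0.5) + (1.5)·(2.5) + (2.5)·(0.5)) / 5 = 11.5/5 = 2.3
  s[V,V] = ((-3.5)·(-3.5) + (-0.5)·(-0.5) + (0.5)·(0.5) + (0.5)·(0.5) + (2.5)·(2.5) + (0.5)·(0.5)) / 5 = 19.5/5 = 3.9
  Sample standard deviations s_i = √(s[i,i]):
  s(U) = √(3.5) = 1.8708
  s(V) = √(3.9) = 1.9748

Step 3 — r_{ij} = s_{ij} / (s_i · s_j):
  r[U,U] = 1 (diagonal).
  r[U,V] = 2.3 / (1.8708 · 1.9748) = 2.3 / 3.6946 = 0.6225
  r[V,V] = 1 (diagonal).

R is symmetric with unit diagonal. Assembling:

R = [[1, 0.6225],
 [0.6225, 1]]


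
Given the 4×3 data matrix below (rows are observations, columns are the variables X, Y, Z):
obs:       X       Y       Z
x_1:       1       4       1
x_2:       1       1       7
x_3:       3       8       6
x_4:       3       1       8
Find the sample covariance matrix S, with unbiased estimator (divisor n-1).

Step 1 — column means:
  mean(X) = (1 + 1 + 3 + 3) / 4 = 8/4 = 2
  mean(Y) = (4 + 1 + 8 + 1) / 4 = 14/4 = 3.5
  mean(Z) = (1 + 7 + 6 + 8) / 4 = 22/4 = 5.5

Step 2 — sample covariance S[i,j] = (1/(n-1)) · Σ_k (x_{k,i} - mean_i) · (x_{k,j} - mean_j), with n-1 = 3.
  S[X,X] = ((-1)·(-1) + (-1)·(-1) + (1)·(1) + (1)·(1)) / 3 = 4/3 = 1.3333
  S[X,Y] = ((-1)·(0.5) + (-1)·(-2.5) + (1)·(4.5) + (1)·(-2.5)) / 3 = 4/3 = 1.3333
  S[X,Z] = ((-1)·(-4.5) + (-1)·(1.5) + (1)·(0.5) + (1)·(2.5)) / 3 = 6/3 = 2
  S[Y,Y] = ((0.5)·(0.5) + (-2.5)·(-2.5) + (4.5)·(4.5) + (-2.5)·(-2.5)) / 3 = 33/3 = 11
  S[Y,Z] = ((0.5)·(-4.5) + (-2.5)·(1.5) + (4.5)·(0.5) + (-2.5)·(2.5)) / 3 = -10/3 = -3.3333
  S[Z,Z] = ((-4.5)·(-4.5) + (1.5)·(1.5) + (0.5)·(0.5) + (2.5)·(2.5)) / 3 = 29/3 = 9.6667

S is symmetric (S[j,i] = S[i,j]). Assembling:

S = [[1.3333, 1.3333, 2],
 [1.3333, 11, -3.3333],
 [2, -3.3333, 9.6667]]
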